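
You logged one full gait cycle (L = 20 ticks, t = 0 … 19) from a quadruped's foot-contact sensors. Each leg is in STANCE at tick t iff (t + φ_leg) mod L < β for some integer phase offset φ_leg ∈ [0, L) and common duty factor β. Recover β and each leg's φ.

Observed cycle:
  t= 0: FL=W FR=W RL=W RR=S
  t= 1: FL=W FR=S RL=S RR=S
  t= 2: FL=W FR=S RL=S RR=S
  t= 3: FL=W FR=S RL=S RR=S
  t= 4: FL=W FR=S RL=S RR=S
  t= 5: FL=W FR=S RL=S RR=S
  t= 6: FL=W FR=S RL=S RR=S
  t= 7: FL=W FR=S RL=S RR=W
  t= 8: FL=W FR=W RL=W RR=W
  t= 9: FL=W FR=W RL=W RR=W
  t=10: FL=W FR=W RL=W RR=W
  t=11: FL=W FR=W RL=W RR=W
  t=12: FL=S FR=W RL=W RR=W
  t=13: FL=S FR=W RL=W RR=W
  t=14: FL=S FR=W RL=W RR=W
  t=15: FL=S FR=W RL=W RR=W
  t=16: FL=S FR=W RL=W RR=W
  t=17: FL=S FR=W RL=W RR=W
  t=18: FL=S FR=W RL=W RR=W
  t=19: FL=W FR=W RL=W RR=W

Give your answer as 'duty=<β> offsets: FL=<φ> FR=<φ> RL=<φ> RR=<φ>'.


duty β = stance ticks per leg = 7
FL: stance ticks = 7; W→S at t=12 → φ=8
FR: stance ticks = 7; W→S at t=1 → φ=19
RL: stance ticks = 7; W→S at t=1 → φ=19
RR: stance ticks = 7; W→S at t=0 → φ=0

duty=7 offsets: FL=8 FR=19 RL=19 RR=0


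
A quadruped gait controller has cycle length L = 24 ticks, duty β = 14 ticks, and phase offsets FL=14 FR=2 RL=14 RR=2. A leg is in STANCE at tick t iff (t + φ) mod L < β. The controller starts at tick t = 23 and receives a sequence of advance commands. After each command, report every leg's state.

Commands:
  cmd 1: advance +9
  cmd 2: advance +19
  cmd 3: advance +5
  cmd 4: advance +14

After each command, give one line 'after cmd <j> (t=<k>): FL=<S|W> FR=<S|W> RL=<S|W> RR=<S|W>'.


after cmd 1 (t=32): FL=W FR=S RL=W RR=S
after cmd 2 (t=51): FL=W FR=S RL=W RR=S
after cmd 3 (t=56): FL=W FR=S RL=W RR=S
after cmd 4 (t=70): FL=S FR=S RL=S RR=S

start t=23: FL=S FR=S RL=S RR=S
cmd 1: advance +9 → t=32, phase=(22,10,22,10) → FL=W FR=S RL=W RR=S
cmd 2: advance +19 → t=51, phase=(17,5,17,5) → FL=W FR=S RL=W RR=S
cmd 3: advance +5 → t=56, phase=(22,10,22,10) → FL=W FR=S RL=W RR=S
cmd 4: advance +14 → t=70, phase=(12,0,12,0) → FL=S FR=S RL=S RR=S


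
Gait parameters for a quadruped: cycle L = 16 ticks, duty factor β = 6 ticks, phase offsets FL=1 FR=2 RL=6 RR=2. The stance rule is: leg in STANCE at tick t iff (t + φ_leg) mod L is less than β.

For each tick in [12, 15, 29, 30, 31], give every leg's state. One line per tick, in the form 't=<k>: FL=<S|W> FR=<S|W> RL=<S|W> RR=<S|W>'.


t=12: FL=W FR=W RL=S RR=W
t=15: FL=S FR=S RL=S RR=S
t=29: FL=W FR=W RL=S RR=W
t=30: FL=W FR=S RL=S RR=S
t=31: FL=S FR=S RL=S RR=S

t=12: phase=(13,14,2,14) vs β=6 → FL=W FR=W RL=S RR=W
t=15: phase=(0,1,5,1) vs β=6 → FL=S FR=S RL=S RR=S
t=29: phase=(14,15,3,15) vs β=6 → FL=W FR=W RL=S RR=W
t=30: phase=(15,0,4,0) vs β=6 → FL=W FR=S RL=S RR=S
t=31: phase=(0,1,5,1) vs β=6 → FL=S FR=S RL=S RR=S


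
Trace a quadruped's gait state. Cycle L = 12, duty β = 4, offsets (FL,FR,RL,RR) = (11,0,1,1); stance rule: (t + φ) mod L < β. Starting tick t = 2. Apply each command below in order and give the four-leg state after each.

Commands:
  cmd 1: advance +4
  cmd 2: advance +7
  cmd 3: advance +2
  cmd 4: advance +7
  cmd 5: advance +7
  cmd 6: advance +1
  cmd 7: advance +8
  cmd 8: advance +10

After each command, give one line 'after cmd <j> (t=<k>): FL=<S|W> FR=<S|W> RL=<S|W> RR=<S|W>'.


after cmd 1 (t=6): FL=W FR=W RL=W RR=W
after cmd 2 (t=13): FL=S FR=S RL=S RR=S
after cmd 3 (t=15): FL=S FR=S RL=W RR=W
after cmd 4 (t=22): FL=W FR=W RL=W RR=W
after cmd 5 (t=29): FL=W FR=W RL=W RR=W
after cmd 6 (t=30): FL=W FR=W RL=W RR=W
after cmd 7 (t=38): FL=S FR=S RL=S RR=S
after cmd 8 (t=48): FL=W FR=S RL=S RR=S

start t=2: FL=S FR=S RL=S RR=S
cmd 1: advance +4 → t=6, phase=(5,6,7,7) → FL=W FR=W RL=W RR=W
cmd 2: advance +7 → t=13, phase=(0,1,2,2) → FL=S FR=S RL=S RR=S
cmd 3: advance +2 → t=15, phase=(2,3,4,4) → FL=S FR=S RL=W RR=W
cmd 4: advance +7 → t=22, phase=(9,10,11,11) → FL=W FR=W RL=W RR=W
cmd 5: advance +7 → t=29, phase=(4,5,6,6) → FL=W FR=W RL=W RR=W
cmd 6: advance +1 → t=30, phase=(5,6,7,7) → FL=W FR=W RL=W RR=W
cmd 7: advance +8 → t=38, phase=(1,2,3,3) → FL=S FR=S RL=S RR=S
cmd 8: advance +10 → t=48, phase=(11,0,1,1) → FL=W FR=S RL=S RR=S


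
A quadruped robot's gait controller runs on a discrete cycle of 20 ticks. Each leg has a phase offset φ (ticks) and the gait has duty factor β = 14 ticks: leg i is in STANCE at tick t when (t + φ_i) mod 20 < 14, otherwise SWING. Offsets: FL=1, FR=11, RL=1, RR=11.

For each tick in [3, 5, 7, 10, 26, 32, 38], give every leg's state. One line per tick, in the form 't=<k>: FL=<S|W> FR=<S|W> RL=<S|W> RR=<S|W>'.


t=3: phase=(4,14,4,14) vs β=14 → FL=S FR=W RL=S RR=W
t=5: phase=(6,16,6,16) vs β=14 → FL=S FR=W RL=S RR=W
t=7: phase=(8,18,8,18) vs β=14 → FL=S FR=W RL=S RR=W
t=10: phase=(11,1,11,1) vs β=14 → FL=S FR=S RL=S RR=S
t=26: phase=(7,17,7,17) vs β=14 → FL=S FR=W RL=S RR=W
t=32: phase=(13,3,13,3) vs β=14 → FL=S FR=S RL=S RR=S
t=38: phase=(19,9,19,9) vs β=14 → FL=W FR=S RL=W RR=S

t=3: FL=S FR=W RL=S RR=W
t=5: FL=S FR=W RL=S RR=W
t=7: FL=S FR=W RL=S RR=W
t=10: FL=S FR=S RL=S RR=S
t=26: FL=S FR=W RL=S RR=W
t=32: FL=S FR=S RL=S RR=S
t=38: FL=W FR=S RL=W RR=S


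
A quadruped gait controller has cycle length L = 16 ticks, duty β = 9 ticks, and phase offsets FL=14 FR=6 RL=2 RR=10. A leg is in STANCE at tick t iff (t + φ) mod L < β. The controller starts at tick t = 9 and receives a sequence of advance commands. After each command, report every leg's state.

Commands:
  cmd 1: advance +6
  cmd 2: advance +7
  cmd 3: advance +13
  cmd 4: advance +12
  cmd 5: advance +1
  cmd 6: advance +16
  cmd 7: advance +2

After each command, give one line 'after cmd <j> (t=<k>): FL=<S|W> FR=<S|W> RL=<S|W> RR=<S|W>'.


after cmd 1 (t=15): FL=W FR=S RL=S RR=W
after cmd 2 (t=22): FL=S FR=W RL=S RR=S
after cmd 3 (t=35): FL=S FR=W RL=S RR=W
after cmd 4 (t=47): FL=W FR=S RL=S RR=W
after cmd 5 (t=48): FL=W FR=S RL=S RR=W
after cmd 6 (t=64): FL=W FR=S RL=S RR=W
after cmd 7 (t=66): FL=S FR=S RL=S RR=W

start t=9: FL=S FR=W RL=W RR=S
cmd 1: advance +6 → t=15, phase=(13,5,1,9) → FL=W FR=S RL=S RR=W
cmd 2: advance +7 → t=22, phase=(4,12,8,0) → FL=S FR=W RL=S RR=S
cmd 3: advance +13 → t=35, phase=(1,9,5,13) → FL=S FR=W RL=S RR=W
cmd 4: advance +12 → t=47, phase=(13,5,1,9) → FL=W FR=S RL=S RR=W
cmd 5: advance +1 → t=48, phase=(14,6,2,10) → FL=W FR=S RL=S RR=W
cmd 6: advance +16 → t=64, phase=(14,6,2,10) → FL=W FR=S RL=S RR=W
cmd 7: advance +2 → t=66, phase=(0,8,4,12) → FL=S FR=S RL=S RR=W


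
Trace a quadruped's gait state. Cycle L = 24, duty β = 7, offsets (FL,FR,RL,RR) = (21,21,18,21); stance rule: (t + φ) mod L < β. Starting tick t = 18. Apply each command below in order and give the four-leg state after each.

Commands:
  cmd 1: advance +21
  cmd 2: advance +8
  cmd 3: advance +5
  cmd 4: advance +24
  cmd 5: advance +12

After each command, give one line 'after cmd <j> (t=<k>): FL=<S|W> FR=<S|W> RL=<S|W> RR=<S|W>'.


start t=18: FL=W FR=W RL=W RR=W
cmd 1: advance +21 → t=39, phase=(12,12,9,12) → FL=W FR=W RL=W RR=W
cmd 2: advance +8 → t=47, phase=(20,20,17,20) → FL=W FR=W RL=W RR=W
cmd 3: advance +5 → t=52, phase=(1,1,22,1) → FL=S FR=S RL=W RR=S
cmd 4: advance +24 → t=76, phase=(1,1,22,1) → FL=S FR=S RL=W RR=S
cmd 5: advance +12 → t=88, phase=(13,13,10,13) → FL=W FR=W RL=W RR=W

after cmd 1 (t=39): FL=W FR=W RL=W RR=W
after cmd 2 (t=47): FL=W FR=W RL=W RR=W
after cmd 3 (t=52): FL=S FR=S RL=W RR=S
after cmd 4 (t=76): FL=S FR=S RL=W RR=S
after cmd 5 (t=88): FL=W FR=W RL=W RR=W


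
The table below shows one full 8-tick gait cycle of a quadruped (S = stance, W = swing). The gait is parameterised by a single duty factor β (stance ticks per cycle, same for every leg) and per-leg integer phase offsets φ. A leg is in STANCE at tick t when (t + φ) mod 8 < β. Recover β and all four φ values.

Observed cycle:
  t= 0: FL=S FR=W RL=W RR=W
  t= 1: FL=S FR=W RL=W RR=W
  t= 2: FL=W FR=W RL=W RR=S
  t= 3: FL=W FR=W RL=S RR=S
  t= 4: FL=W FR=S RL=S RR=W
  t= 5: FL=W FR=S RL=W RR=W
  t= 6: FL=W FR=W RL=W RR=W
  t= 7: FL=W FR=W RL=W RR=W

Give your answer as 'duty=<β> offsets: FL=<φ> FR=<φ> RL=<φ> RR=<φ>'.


duty=2 offsets: FL=0 FR=4 RL=5 RR=6

duty β = stance ticks per leg = 2
FL: stance ticks = 2; W→S at t=0 → φ=0
FR: stance ticks = 2; W→S at t=4 → φ=4
RL: stance ticks = 2; W→S at t=3 → φ=5
RR: stance ticks = 2; W→S at t=2 → φ=6


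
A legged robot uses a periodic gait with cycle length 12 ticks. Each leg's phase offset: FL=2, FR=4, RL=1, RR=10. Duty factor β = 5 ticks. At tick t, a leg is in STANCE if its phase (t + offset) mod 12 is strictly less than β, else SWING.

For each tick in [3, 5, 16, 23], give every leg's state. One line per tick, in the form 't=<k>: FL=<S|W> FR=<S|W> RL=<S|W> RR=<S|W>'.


t=3: FL=W FR=W RL=S RR=S
t=5: FL=W FR=W RL=W RR=S
t=16: FL=W FR=W RL=W RR=S
t=23: FL=S FR=S RL=S RR=W

t=3: phase=(5,7,4,1) vs β=5 → FL=W FR=W RL=S RR=S
t=5: phase=(7,9,6,3) vs β=5 → FL=W FR=W RL=W RR=S
t=16: phase=(6,8,5,2) vs β=5 → FL=W FR=W RL=W RR=S
t=23: phase=(1,3,0,9) vs β=5 → FL=S FR=S RL=S RR=W


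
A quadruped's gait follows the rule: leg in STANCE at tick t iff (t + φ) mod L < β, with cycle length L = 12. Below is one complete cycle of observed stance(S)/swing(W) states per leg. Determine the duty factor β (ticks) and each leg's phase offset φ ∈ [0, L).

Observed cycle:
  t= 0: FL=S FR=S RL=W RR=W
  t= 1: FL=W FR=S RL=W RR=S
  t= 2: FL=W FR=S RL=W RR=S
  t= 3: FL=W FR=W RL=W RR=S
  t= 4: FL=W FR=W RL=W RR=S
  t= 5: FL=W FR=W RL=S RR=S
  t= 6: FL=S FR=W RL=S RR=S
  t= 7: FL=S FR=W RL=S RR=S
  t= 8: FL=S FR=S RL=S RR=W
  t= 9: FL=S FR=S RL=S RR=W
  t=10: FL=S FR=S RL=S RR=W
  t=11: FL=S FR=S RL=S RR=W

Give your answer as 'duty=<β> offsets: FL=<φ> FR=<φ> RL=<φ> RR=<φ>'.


duty β = stance ticks per leg = 7
FL: stance ticks = 7; W→S at t=6 → φ=6
FR: stance ticks = 7; W→S at t=8 → φ=4
RL: stance ticks = 7; W→S at t=5 → φ=7
RR: stance ticks = 7; W→S at t=1 → φ=11

duty=7 offsets: FL=6 FR=4 RL=7 RR=11


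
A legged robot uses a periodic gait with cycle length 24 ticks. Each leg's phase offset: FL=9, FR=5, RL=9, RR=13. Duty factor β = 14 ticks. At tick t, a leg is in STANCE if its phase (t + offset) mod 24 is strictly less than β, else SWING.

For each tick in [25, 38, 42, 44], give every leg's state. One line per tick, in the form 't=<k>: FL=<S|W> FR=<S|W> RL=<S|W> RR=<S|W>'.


t=25: phase=(10,6,10,14) vs β=14 → FL=S FR=S RL=S RR=W
t=38: phase=(23,19,23,3) vs β=14 → FL=W FR=W RL=W RR=S
t=42: phase=(3,23,3,7) vs β=14 → FL=S FR=W RL=S RR=S
t=44: phase=(5,1,5,9) vs β=14 → FL=S FR=S RL=S RR=S

t=25: FL=S FR=S RL=S RR=W
t=38: FL=W FR=W RL=W RR=S
t=42: FL=S FR=W RL=S RR=S
t=44: FL=S FR=S RL=S RR=S


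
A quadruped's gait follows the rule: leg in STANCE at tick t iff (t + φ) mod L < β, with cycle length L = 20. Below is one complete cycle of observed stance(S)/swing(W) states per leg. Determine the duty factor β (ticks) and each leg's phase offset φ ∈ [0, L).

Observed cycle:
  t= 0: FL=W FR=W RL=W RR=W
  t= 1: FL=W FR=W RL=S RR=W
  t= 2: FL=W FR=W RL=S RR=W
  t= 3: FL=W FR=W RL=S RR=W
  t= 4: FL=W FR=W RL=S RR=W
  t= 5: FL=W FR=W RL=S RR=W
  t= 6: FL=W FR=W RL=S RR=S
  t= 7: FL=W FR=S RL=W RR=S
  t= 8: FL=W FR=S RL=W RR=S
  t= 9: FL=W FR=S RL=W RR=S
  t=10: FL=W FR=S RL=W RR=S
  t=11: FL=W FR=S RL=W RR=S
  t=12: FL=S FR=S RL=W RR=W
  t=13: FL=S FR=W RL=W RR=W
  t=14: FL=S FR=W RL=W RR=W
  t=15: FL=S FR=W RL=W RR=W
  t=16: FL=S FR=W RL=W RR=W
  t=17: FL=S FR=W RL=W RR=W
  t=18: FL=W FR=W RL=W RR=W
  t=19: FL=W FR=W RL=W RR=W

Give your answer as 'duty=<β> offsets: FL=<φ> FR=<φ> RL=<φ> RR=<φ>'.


duty=6 offsets: FL=8 FR=13 RL=19 RR=14

duty β = stance ticks per leg = 6
FL: stance ticks = 6; W→S at t=12 → φ=8
FR: stance ticks = 6; W→S at t=7 → φ=13
RL: stance ticks = 6; W→S at t=1 → φ=19
RR: stance ticks = 6; W→S at t=6 → φ=14


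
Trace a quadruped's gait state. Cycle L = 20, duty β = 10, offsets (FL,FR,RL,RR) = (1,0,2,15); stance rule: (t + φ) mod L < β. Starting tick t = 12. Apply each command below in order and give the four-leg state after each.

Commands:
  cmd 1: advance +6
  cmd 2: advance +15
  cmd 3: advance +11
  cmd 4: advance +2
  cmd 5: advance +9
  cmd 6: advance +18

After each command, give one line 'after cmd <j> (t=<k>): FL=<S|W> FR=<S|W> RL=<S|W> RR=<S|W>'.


start t=12: FL=W FR=W RL=W RR=S
cmd 1: advance +6 → t=18, phase=(19,18,0,13) → FL=W FR=W RL=S RR=W
cmd 2: advance +15 → t=33, phase=(14,13,15,8) → FL=W FR=W RL=W RR=S
cmd 3: advance +11 → t=44, phase=(5,4,6,19) → FL=S FR=S RL=S RR=W
cmd 4: advance +2 → t=46, phase=(7,6,8,1) → FL=S FR=S RL=S RR=S
cmd 5: advance +9 → t=55, phase=(16,15,17,10) → FL=W FR=W RL=W RR=W
cmd 6: advance +18 → t=73, phase=(14,13,15,8) → FL=W FR=W RL=W RR=S

after cmd 1 (t=18): FL=W FR=W RL=S RR=W
after cmd 2 (t=33): FL=W FR=W RL=W RR=S
after cmd 3 (t=44): FL=S FR=S RL=S RR=W
after cmd 4 (t=46): FL=S FR=S RL=S RR=S
after cmd 5 (t=55): FL=W FR=W RL=W RR=W
after cmd 6 (t=73): FL=W FR=W RL=W RR=S


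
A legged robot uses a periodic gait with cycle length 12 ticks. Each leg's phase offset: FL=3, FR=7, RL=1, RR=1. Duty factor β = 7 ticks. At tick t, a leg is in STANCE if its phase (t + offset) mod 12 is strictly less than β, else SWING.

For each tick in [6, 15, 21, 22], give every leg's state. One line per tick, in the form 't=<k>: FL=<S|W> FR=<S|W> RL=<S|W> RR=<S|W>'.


t=6: phase=(9,1,7,7) vs β=7 → FL=W FR=S RL=W RR=W
t=15: phase=(6,10,4,4) vs β=7 → FL=S FR=W RL=S RR=S
t=21: phase=(0,4,10,10) vs β=7 → FL=S FR=S RL=W RR=W
t=22: phase=(1,5,11,11) vs β=7 → FL=S FR=S RL=W RR=W

t=6: FL=W FR=S RL=W RR=W
t=15: FL=S FR=W RL=S RR=S
t=21: FL=S FR=S RL=W RR=W
t=22: FL=S FR=S RL=W RR=W


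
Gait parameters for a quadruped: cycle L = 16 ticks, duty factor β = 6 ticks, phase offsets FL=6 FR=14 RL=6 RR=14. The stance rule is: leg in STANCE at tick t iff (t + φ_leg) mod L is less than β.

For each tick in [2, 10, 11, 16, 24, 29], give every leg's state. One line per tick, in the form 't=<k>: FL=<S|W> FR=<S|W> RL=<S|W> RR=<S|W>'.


t=2: phase=(8,0,8,0) vs β=6 → FL=W FR=S RL=W RR=S
t=10: phase=(0,8,0,8) vs β=6 → FL=S FR=W RL=S RR=W
t=11: phase=(1,9,1,9) vs β=6 → FL=S FR=W RL=S RR=W
t=16: phase=(6,14,6,14) vs β=6 → FL=W FR=W RL=W RR=W
t=24: phase=(14,6,14,6) vs β=6 → FL=W FR=W RL=W RR=W
t=29: phase=(3,11,3,11) vs β=6 → FL=S FR=W RL=S RR=W

t=2: FL=W FR=S RL=W RR=S
t=10: FL=S FR=W RL=S RR=W
t=11: FL=S FR=W RL=S RR=W
t=16: FL=W FR=W RL=W RR=W
t=24: FL=W FR=W RL=W RR=W
t=29: FL=S FR=W RL=S RR=W


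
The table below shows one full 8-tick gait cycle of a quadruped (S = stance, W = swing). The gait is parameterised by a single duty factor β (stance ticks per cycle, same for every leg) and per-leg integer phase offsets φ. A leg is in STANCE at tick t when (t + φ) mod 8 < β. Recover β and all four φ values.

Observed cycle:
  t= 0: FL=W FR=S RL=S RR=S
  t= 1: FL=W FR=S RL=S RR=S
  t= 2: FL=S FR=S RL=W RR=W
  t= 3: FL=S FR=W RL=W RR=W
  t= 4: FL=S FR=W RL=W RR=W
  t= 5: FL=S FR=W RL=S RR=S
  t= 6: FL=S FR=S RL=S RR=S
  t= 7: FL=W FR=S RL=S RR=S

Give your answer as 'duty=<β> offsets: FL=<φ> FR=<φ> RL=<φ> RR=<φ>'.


duty β = stance ticks per leg = 5
FL: stance ticks = 5; W→S at t=2 → φ=6
FR: stance ticks = 5; W→S at t=6 → φ=2
RL: stance ticks = 5; W→S at t=5 → φ=3
RR: stance ticks = 5; W→S at t=5 → φ=3

duty=5 offsets: FL=6 FR=2 RL=3 RR=3


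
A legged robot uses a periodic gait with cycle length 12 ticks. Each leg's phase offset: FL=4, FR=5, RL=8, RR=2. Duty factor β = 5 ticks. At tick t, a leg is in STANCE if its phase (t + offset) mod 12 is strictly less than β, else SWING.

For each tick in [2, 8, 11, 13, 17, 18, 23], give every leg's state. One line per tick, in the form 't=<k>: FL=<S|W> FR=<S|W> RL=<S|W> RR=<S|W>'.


t=2: phase=(6,7,10,4) vs β=5 → FL=W FR=W RL=W RR=S
t=8: phase=(0,1,4,10) vs β=5 → FL=S FR=S RL=S RR=W
t=11: phase=(3,4,7,1) vs β=5 → FL=S FR=S RL=W RR=S
t=13: phase=(5,6,9,3) vs β=5 → FL=W FR=W RL=W RR=S
t=17: phase=(9,10,1,7) vs β=5 → FL=W FR=W RL=S RR=W
t=18: phase=(10,11,2,8) vs β=5 → FL=W FR=W RL=S RR=W
t=23: phase=(3,4,7,1) vs β=5 → FL=S FR=S RL=W RR=S

t=2: FL=W FR=W RL=W RR=S
t=8: FL=S FR=S RL=S RR=W
t=11: FL=S FR=S RL=W RR=S
t=13: FL=W FR=W RL=W RR=S
t=17: FL=W FR=W RL=S RR=W
t=18: FL=W FR=W RL=S RR=W
t=23: FL=S FR=S RL=W RR=S


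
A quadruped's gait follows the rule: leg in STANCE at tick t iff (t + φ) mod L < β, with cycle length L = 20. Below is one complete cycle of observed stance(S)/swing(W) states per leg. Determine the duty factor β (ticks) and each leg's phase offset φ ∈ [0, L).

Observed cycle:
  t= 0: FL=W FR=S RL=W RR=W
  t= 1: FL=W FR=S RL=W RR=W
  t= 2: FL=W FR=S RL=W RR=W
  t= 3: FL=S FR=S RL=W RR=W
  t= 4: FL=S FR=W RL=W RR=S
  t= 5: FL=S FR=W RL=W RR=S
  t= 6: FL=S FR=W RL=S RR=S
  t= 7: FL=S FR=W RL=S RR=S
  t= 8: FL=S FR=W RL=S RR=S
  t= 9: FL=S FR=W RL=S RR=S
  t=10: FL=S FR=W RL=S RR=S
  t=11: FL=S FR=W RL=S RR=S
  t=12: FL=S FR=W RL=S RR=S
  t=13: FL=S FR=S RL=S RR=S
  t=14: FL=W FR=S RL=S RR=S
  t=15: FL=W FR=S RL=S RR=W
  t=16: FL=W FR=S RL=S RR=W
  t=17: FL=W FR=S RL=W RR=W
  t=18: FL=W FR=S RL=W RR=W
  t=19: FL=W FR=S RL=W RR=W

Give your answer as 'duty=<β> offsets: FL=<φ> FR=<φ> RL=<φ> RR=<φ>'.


duty=11 offsets: FL=17 FR=7 RL=14 RR=16

duty β = stance ticks per leg = 11
FL: stance ticks = 11; W→S at t=3 → φ=17
FR: stance ticks = 11; W→S at t=13 → φ=7
RL: stance ticks = 11; W→S at t=6 → φ=14
RR: stance ticks = 11; W→S at t=4 → φ=16


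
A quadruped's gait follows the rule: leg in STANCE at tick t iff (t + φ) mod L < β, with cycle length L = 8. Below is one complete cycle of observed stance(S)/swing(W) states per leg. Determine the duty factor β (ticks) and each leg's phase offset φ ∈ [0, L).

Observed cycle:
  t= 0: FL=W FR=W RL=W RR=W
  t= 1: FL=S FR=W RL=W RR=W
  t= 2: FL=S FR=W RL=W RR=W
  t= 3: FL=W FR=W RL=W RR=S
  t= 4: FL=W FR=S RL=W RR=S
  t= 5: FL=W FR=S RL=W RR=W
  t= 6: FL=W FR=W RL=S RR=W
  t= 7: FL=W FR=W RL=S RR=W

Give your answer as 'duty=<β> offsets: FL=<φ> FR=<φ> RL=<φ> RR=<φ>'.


duty=2 offsets: FL=7 FR=4 RL=2 RR=5

duty β = stance ticks per leg = 2
FL: stance ticks = 2; W→S at t=1 → φ=7
FR: stance ticks = 2; W→S at t=4 → φ=4
RL: stance ticks = 2; W→S at t=6 → φ=2
RR: stance ticks = 2; W→S at t=3 → φ=5


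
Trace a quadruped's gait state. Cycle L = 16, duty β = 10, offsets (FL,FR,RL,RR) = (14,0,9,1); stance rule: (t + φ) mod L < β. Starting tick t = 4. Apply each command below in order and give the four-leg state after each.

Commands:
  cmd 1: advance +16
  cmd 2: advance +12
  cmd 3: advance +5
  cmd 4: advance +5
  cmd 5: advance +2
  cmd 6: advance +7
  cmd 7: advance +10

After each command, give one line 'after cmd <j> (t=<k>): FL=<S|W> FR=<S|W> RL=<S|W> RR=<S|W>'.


after cmd 1 (t=20): FL=S FR=S RL=W RR=S
after cmd 2 (t=32): FL=W FR=S RL=S RR=S
after cmd 3 (t=37): FL=S FR=S RL=W RR=S
after cmd 4 (t=42): FL=S FR=W RL=S RR=W
after cmd 5 (t=44): FL=W FR=W RL=S RR=W
after cmd 6 (t=51): FL=S FR=S RL=W RR=S
after cmd 7 (t=61): FL=W FR=W RL=S RR=W

start t=4: FL=S FR=S RL=W RR=S
cmd 1: advance +16 → t=20, phase=(2,4,13,5) → FL=S FR=S RL=W RR=S
cmd 2: advance +12 → t=32, phase=(14,0,9,1) → FL=W FR=S RL=S RR=S
cmd 3: advance +5 → t=37, phase=(3,5,14,6) → FL=S FR=S RL=W RR=S
cmd 4: advance +5 → t=42, phase=(8,10,3,11) → FL=S FR=W RL=S RR=W
cmd 5: advance +2 → t=44, phase=(10,12,5,13) → FL=W FR=W RL=S RR=W
cmd 6: advance +7 → t=51, phase=(1,3,12,4) → FL=S FR=S RL=W RR=S
cmd 7: advance +10 → t=61, phase=(11,13,6,14) → FL=W FR=W RL=S RR=W


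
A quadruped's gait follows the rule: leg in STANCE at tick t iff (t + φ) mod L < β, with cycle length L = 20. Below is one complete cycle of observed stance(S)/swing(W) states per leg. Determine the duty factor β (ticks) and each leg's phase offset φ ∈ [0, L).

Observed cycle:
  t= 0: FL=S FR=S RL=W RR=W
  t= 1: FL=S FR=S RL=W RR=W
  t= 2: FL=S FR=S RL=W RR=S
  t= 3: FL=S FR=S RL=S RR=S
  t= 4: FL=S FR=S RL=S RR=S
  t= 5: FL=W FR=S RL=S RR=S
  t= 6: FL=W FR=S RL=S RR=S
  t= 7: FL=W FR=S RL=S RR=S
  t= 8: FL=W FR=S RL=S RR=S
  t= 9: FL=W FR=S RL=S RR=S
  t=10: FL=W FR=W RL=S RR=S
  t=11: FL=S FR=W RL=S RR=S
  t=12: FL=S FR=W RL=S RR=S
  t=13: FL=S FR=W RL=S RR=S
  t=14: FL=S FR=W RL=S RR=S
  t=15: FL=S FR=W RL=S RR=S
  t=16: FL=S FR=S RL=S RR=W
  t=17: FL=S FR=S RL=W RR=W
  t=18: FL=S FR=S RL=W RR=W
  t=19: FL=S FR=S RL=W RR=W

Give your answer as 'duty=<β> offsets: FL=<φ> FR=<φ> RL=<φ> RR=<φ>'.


duty=14 offsets: FL=9 FR=4 RL=17 RR=18

duty β = stance ticks per leg = 14
FL: stance ticks = 14; W→S at t=11 → φ=9
FR: stance ticks = 14; W→S at t=16 → φ=4
RL: stance ticks = 14; W→S at t=3 → φ=17
RR: stance ticks = 14; W→S at t=2 → φ=18


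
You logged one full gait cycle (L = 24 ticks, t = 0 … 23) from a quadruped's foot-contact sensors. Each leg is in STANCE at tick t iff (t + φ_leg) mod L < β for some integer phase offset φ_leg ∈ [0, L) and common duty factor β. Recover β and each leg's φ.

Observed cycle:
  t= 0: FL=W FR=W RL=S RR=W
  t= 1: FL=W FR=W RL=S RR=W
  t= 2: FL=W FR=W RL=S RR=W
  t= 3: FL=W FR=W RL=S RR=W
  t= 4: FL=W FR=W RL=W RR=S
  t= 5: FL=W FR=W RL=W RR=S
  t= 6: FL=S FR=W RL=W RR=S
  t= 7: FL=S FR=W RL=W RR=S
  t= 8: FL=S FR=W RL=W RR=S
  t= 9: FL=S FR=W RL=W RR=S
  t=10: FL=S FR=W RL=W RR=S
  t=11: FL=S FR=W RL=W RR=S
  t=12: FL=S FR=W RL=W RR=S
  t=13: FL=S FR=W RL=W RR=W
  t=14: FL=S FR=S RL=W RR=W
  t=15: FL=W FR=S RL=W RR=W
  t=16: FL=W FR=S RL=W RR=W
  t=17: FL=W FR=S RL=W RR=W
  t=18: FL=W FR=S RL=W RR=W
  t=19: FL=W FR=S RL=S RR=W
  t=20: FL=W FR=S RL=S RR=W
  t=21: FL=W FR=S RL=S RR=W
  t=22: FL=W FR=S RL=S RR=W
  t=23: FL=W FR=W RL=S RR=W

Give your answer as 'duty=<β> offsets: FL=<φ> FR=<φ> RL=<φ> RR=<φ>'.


duty=9 offsets: FL=18 FR=10 RL=5 RR=20

duty β = stance ticks per leg = 9
FL: stance ticks = 9; W→S at t=6 → φ=18
FR: stance ticks = 9; W→S at t=14 → φ=10
RL: stance ticks = 9; W→S at t=19 → φ=5
RR: stance ticks = 9; W→S at t=4 → φ=20


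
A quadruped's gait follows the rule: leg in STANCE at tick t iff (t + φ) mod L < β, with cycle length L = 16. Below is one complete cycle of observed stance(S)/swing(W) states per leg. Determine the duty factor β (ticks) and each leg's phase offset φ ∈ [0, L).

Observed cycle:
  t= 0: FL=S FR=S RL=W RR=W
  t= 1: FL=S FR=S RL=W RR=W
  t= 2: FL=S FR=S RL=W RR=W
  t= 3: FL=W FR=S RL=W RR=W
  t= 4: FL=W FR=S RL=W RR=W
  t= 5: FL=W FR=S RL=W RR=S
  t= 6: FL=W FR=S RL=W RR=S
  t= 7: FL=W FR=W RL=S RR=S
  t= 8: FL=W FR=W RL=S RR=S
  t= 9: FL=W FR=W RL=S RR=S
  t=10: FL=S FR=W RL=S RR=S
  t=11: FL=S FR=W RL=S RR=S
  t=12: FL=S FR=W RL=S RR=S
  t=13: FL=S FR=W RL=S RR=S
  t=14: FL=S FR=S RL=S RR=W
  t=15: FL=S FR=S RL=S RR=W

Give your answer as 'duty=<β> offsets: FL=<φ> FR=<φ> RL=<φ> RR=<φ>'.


duty β = stance ticks per leg = 9
FL: stance ticks = 9; W→S at t=10 → φ=6
FR: stance ticks = 9; W→S at t=14 → φ=2
RL: stance ticks = 9; W→S at t=7 → φ=9
RR: stance ticks = 9; W→S at t=5 → φ=11

duty=9 offsets: FL=6 FR=2 RL=9 RR=11


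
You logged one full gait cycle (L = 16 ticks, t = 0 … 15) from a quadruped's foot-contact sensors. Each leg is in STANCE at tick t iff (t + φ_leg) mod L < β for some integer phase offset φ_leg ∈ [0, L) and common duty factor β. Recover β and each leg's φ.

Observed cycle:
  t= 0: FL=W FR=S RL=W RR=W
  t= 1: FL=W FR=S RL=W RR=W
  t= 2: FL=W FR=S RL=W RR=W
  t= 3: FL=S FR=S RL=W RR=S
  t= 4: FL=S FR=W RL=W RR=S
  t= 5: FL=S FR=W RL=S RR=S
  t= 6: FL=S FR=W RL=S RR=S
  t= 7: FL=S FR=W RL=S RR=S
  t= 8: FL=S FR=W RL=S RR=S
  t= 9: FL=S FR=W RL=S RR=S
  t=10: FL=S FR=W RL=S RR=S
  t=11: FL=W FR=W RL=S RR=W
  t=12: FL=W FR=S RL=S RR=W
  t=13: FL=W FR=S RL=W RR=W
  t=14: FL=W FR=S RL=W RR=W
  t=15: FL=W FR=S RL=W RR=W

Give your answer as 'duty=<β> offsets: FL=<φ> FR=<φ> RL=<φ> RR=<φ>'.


duty β = stance ticks per leg = 8
FL: stance ticks = 8; W→S at t=3 → φ=13
FR: stance ticks = 8; W→S at t=12 → φ=4
RL: stance ticks = 8; W→S at t=5 → φ=11
RR: stance ticks = 8; W→S at t=3 → φ=13

duty=8 offsets: FL=13 FR=4 RL=11 RR=13


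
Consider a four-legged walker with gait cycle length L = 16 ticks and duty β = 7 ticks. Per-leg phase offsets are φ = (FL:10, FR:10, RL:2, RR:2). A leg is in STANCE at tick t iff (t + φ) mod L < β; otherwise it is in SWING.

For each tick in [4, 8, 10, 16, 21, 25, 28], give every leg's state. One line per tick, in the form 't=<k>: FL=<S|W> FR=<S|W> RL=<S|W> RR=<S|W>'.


t=4: FL=W FR=W RL=S RR=S
t=8: FL=S FR=S RL=W RR=W
t=10: FL=S FR=S RL=W RR=W
t=16: FL=W FR=W RL=S RR=S
t=21: FL=W FR=W RL=W RR=W
t=25: FL=S FR=S RL=W RR=W
t=28: FL=S FR=S RL=W RR=W

t=4: phase=(14,14,6,6) vs β=7 → FL=W FR=W RL=S RR=S
t=8: phase=(2,2,10,10) vs β=7 → FL=S FR=S RL=W RR=W
t=10: phase=(4,4,12,12) vs β=7 → FL=S FR=S RL=W RR=W
t=16: phase=(10,10,2,2) vs β=7 → FL=W FR=W RL=S RR=S
t=21: phase=(15,15,7,7) vs β=7 → FL=W FR=W RL=W RR=W
t=25: phase=(3,3,11,11) vs β=7 → FL=S FR=S RL=W RR=W
t=28: phase=(6,6,14,14) vs β=7 → FL=S FR=S RL=W RR=W


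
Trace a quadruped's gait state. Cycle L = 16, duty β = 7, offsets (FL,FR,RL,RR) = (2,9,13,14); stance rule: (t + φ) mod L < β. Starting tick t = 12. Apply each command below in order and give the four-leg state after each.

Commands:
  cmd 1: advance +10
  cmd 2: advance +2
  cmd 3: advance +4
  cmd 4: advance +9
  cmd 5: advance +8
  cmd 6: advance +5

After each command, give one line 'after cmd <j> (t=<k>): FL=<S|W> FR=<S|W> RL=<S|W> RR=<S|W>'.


after cmd 1 (t=22): FL=W FR=W RL=S RR=S
after cmd 2 (t=24): FL=W FR=S RL=S RR=S
after cmd 3 (t=28): FL=W FR=S RL=W RR=W
after cmd 4 (t=37): FL=W FR=W RL=S RR=S
after cmd 5 (t=45): FL=W FR=S RL=W RR=W
after cmd 6 (t=50): FL=S FR=W RL=W RR=S

start t=12: FL=W FR=S RL=W RR=W
cmd 1: advance +10 → t=22, phase=(8,15,3,4) → FL=W FR=W RL=S RR=S
cmd 2: advance +2 → t=24, phase=(10,1,5,6) → FL=W FR=S RL=S RR=S
cmd 3: advance +4 → t=28, phase=(14,5,9,10) → FL=W FR=S RL=W RR=W
cmd 4: advance +9 → t=37, phase=(7,14,2,3) → FL=W FR=W RL=S RR=S
cmd 5: advance +8 → t=45, phase=(15,6,10,11) → FL=W FR=S RL=W RR=W
cmd 6: advance +5 → t=50, phase=(4,11,15,0) → FL=S FR=W RL=W RR=S


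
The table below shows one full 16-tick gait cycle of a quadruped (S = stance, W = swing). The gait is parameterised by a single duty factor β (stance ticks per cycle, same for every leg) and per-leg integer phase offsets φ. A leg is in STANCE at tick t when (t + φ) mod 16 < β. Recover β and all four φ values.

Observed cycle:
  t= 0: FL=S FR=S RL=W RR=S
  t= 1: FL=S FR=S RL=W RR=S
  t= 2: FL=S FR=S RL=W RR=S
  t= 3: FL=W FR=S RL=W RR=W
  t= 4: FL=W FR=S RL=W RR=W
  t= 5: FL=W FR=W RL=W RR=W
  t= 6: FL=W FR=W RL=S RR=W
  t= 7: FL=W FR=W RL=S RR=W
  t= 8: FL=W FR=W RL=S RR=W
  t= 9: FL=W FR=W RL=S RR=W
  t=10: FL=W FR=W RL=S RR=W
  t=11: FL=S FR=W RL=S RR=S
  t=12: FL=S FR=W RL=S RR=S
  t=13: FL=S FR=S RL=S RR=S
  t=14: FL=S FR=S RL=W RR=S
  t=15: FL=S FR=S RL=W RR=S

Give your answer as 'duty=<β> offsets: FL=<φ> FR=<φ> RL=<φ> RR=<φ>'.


duty=8 offsets: FL=5 FR=3 RL=10 RR=5

duty β = stance ticks per leg = 8
FL: stance ticks = 8; W→S at t=11 → φ=5
FR: stance ticks = 8; W→S at t=13 → φ=3
RL: stance ticks = 8; W→S at t=6 → φ=10
RR: stance ticks = 8; W→S at t=11 → φ=5


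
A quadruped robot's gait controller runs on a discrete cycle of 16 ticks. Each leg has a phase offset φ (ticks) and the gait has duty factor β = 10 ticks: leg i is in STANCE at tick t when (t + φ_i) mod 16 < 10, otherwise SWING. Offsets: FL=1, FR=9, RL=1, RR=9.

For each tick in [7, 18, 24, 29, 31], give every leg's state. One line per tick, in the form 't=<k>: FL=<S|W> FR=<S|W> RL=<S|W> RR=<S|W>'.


t=7: FL=S FR=S RL=S RR=S
t=18: FL=S FR=W RL=S RR=W
t=24: FL=S FR=S RL=S RR=S
t=29: FL=W FR=S RL=W RR=S
t=31: FL=S FR=S RL=S RR=S

t=7: phase=(8,0,8,0) vs β=10 → FL=S FR=S RL=S RR=S
t=18: phase=(3,11,3,11) vs β=10 → FL=S FR=W RL=S RR=W
t=24: phase=(9,1,9,1) vs β=10 → FL=S FR=S RL=S RR=S
t=29: phase=(14,6,14,6) vs β=10 → FL=W FR=S RL=W RR=S
t=31: phase=(0,8,0,8) vs β=10 → FL=S FR=S RL=S RR=S


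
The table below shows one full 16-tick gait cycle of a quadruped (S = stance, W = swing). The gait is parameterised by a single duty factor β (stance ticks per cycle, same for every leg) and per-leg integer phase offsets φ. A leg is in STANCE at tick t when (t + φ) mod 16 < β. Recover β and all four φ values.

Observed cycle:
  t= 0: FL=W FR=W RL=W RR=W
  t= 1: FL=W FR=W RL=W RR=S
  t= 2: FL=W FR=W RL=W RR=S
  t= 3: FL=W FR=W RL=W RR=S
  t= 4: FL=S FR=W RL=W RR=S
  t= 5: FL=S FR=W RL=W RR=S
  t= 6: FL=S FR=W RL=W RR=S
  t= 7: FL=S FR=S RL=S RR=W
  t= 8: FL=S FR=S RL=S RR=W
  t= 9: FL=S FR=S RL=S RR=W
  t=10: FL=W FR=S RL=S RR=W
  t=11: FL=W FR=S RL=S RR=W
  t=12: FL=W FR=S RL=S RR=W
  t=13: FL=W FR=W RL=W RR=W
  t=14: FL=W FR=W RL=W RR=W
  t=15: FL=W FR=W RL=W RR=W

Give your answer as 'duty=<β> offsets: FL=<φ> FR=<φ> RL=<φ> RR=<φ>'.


duty=6 offsets: FL=12 FR=9 RL=9 RR=15

duty β = stance ticks per leg = 6
FL: stance ticks = 6; W→S at t=4 → φ=12
FR: stance ticks = 6; W→S at t=7 → φ=9
RL: stance ticks = 6; W→S at t=7 → φ=9
RR: stance ticks = 6; W→S at t=1 → φ=15


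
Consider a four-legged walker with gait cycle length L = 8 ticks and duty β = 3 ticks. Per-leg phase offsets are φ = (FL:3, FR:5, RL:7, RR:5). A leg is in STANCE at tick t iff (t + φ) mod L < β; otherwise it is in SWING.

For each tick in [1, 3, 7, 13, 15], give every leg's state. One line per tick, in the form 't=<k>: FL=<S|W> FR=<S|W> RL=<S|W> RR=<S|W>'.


t=1: phase=(4,6,0,6) vs β=3 → FL=W FR=W RL=S RR=W
t=3: phase=(6,0,2,0) vs β=3 → FL=W FR=S RL=S RR=S
t=7: phase=(2,4,6,4) vs β=3 → FL=S FR=W RL=W RR=W
t=13: phase=(0,2,4,2) vs β=3 → FL=S FR=S RL=W RR=S
t=15: phase=(2,4,6,4) vs β=3 → FL=S FR=W RL=W RR=W

t=1: FL=W FR=W RL=S RR=W
t=3: FL=W FR=S RL=S RR=S
t=7: FL=S FR=W RL=W RR=W
t=13: FL=S FR=S RL=W RR=S
t=15: FL=S FR=W RL=W RR=W


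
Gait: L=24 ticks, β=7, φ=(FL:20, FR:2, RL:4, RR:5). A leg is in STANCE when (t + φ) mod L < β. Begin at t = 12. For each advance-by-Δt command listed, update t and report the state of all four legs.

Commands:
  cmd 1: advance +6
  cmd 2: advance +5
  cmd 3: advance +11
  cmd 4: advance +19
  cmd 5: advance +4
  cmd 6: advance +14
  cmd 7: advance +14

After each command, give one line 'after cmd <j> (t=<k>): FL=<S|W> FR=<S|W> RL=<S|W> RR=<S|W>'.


start t=12: FL=W FR=W RL=W RR=W
cmd 1: advance +6 → t=18, phase=(14,20,22,23) → FL=W FR=W RL=W RR=W
cmd 2: advance +5 → t=23, phase=(19,1,3,4) → FL=W FR=S RL=S RR=S
cmd 3: advance +11 → t=34, phase=(6,12,14,15) → FL=S FR=W RL=W RR=W
cmd 4: advance +19 → t=53, phase=(1,7,9,10) → FL=S FR=W RL=W RR=W
cmd 5: advance +4 → t=57, phase=(5,11,13,14) → FL=S FR=W RL=W RR=W
cmd 6: advance +14 → t=71, phase=(19,1,3,4) → FL=W FR=S RL=S RR=S
cmd 7: advance +14 → t=85, phase=(9,15,17,18) → FL=W FR=W RL=W RR=W

after cmd 1 (t=18): FL=W FR=W RL=W RR=W
after cmd 2 (t=23): FL=W FR=S RL=S RR=S
after cmd 3 (t=34): FL=S FR=W RL=W RR=W
after cmd 4 (t=53): FL=S FR=W RL=W RR=W
after cmd 5 (t=57): FL=S FR=W RL=W RR=W
after cmd 6 (t=71): FL=W FR=S RL=S RR=S
after cmd 7 (t=85): FL=W FR=W RL=W RR=W


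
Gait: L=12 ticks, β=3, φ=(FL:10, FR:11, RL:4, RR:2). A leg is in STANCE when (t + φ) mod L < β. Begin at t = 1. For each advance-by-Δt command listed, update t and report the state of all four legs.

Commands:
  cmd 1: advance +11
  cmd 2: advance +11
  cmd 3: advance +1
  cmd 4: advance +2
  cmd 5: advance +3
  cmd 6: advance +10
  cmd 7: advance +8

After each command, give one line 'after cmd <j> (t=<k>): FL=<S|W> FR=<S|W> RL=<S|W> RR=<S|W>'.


after cmd 1 (t=12): FL=W FR=W RL=W RR=S
after cmd 2 (t=23): FL=W FR=W RL=W RR=S
after cmd 3 (t=24): FL=W FR=W RL=W RR=S
after cmd 4 (t=26): FL=S FR=S RL=W RR=W
after cmd 5 (t=29): FL=W FR=W RL=W RR=W
after cmd 6 (t=39): FL=S FR=S RL=W RR=W
after cmd 7 (t=47): FL=W FR=W RL=W RR=S

start t=1: FL=W FR=S RL=W RR=W
cmd 1: advance +11 → t=12, phase=(10,11,4,2) → FL=W FR=W RL=W RR=S
cmd 2: advance +11 → t=23, phase=(9,10,3,1) → FL=W FR=W RL=W RR=S
cmd 3: advance +1 → t=24, phase=(10,11,4,2) → FL=W FR=W RL=W RR=S
cmd 4: advance +2 → t=26, phase=(0,1,6,4) → FL=S FR=S RL=W RR=W
cmd 5: advance +3 → t=29, phase=(3,4,9,7) → FL=W FR=W RL=W RR=W
cmd 6: advance +10 → t=39, phase=(1,2,7,5) → FL=S FR=S RL=W RR=W
cmd 7: advance +8 → t=47, phase=(9,10,3,1) → FL=W FR=W RL=W RR=S


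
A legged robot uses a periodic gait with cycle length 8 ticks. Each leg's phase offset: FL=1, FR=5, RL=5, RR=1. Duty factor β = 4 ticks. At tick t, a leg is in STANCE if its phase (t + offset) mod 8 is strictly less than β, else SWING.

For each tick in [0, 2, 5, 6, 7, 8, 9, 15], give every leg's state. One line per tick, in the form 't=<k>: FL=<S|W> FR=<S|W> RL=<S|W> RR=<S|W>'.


t=0: FL=S FR=W RL=W RR=S
t=2: FL=S FR=W RL=W RR=S
t=5: FL=W FR=S RL=S RR=W
t=6: FL=W FR=S RL=S RR=W
t=7: FL=S FR=W RL=W RR=S
t=8: FL=S FR=W RL=W RR=S
t=9: FL=S FR=W RL=W RR=S
t=15: FL=S FR=W RL=W RR=S

t=0: phase=(1,5,5,1) vs β=4 → FL=S FR=W RL=W RR=S
t=2: phase=(3,7,7,3) vs β=4 → FL=S FR=W RL=W RR=S
t=5: phase=(6,2,2,6) vs β=4 → FL=W FR=S RL=S RR=W
t=6: phase=(7,3,3,7) vs β=4 → FL=W FR=S RL=S RR=W
t=7: phase=(0,4,4,0) vs β=4 → FL=S FR=W RL=W RR=S
t=8: phase=(1,5,5,1) vs β=4 → FL=S FR=W RL=W RR=S
t=9: phase=(2,6,6,2) vs β=4 → FL=S FR=W RL=W RR=S
t=15: phase=(0,4,4,0) vs β=4 → FL=S FR=W RL=W RR=S


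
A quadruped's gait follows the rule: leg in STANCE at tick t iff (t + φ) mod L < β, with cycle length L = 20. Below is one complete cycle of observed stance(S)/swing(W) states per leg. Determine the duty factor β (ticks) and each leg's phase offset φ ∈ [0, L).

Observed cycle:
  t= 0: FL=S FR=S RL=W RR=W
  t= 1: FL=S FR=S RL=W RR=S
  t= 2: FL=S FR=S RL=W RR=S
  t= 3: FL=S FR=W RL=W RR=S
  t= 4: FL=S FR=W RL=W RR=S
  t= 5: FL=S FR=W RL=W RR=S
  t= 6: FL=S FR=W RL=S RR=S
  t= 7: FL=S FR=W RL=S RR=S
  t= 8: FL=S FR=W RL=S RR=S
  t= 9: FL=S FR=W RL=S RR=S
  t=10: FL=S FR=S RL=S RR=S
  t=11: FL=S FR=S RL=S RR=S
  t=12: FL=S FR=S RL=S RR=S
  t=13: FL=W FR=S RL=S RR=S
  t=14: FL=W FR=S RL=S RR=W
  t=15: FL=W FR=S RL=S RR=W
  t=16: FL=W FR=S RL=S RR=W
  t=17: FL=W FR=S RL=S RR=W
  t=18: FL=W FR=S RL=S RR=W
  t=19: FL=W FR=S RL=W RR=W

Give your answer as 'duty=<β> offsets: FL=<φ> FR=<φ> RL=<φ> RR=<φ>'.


duty=13 offsets: FL=0 FR=10 RL=14 RR=19

duty β = stance ticks per leg = 13
FL: stance ticks = 13; W→S at t=0 → φ=0
FR: stance ticks = 13; W→S at t=10 → φ=10
RL: stance ticks = 13; W→S at t=6 → φ=14
RR: stance ticks = 13; W→S at t=1 → φ=19


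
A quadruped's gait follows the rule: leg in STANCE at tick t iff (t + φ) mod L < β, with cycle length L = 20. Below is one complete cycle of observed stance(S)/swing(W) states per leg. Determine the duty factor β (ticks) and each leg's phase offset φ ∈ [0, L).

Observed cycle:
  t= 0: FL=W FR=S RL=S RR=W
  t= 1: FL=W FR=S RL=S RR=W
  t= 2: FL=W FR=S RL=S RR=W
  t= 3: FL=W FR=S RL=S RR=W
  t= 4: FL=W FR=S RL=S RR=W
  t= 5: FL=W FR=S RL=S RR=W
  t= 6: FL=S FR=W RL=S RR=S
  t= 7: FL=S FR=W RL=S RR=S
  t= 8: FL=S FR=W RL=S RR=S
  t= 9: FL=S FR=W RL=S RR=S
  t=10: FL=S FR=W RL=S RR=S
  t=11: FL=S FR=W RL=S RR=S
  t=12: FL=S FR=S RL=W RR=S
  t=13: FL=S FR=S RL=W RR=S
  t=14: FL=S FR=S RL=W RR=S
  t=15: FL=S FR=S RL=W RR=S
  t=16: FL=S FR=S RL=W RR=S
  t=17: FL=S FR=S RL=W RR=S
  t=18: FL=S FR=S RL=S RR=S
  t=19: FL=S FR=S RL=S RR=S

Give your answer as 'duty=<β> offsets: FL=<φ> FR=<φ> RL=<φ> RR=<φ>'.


duty β = stance ticks per leg = 14
FL: stance ticks = 14; W→S at t=6 → φ=14
FR: stance ticks = 14; W→S at t=12 → φ=8
RL: stance ticks = 14; W→S at t=18 → φ=2
RR: stance ticks = 14; W→S at t=6 → φ=14

duty=14 offsets: FL=14 FR=8 RL=2 RR=14


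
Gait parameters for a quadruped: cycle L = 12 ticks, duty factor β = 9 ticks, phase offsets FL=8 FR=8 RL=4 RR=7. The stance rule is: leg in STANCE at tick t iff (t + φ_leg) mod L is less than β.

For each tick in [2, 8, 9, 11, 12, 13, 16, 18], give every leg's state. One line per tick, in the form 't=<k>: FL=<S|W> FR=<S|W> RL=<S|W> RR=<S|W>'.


t=2: phase=(10,10,6,9) vs β=9 → FL=W FR=W RL=S RR=W
t=8: phase=(4,4,0,3) vs β=9 → FL=S FR=S RL=S RR=S
t=9: phase=(5,5,1,4) vs β=9 → FL=S FR=S RL=S RR=S
t=11: phase=(7,7,3,6) vs β=9 → FL=S FR=S RL=S RR=S
t=12: phase=(8,8,4,7) vs β=9 → FL=S FR=S RL=S RR=S
t=13: phase=(9,9,5,8) vs β=9 → FL=W FR=W RL=S RR=S
t=16: phase=(0,0,8,11) vs β=9 → FL=S FR=S RL=S RR=W
t=18: phase=(2,2,10,1) vs β=9 → FL=S FR=S RL=W RR=S

t=2: FL=W FR=W RL=S RR=W
t=8: FL=S FR=S RL=S RR=S
t=9: FL=S FR=S RL=S RR=S
t=11: FL=S FR=S RL=S RR=S
t=12: FL=S FR=S RL=S RR=S
t=13: FL=W FR=W RL=S RR=S
t=16: FL=S FR=S RL=S RR=W
t=18: FL=S FR=S RL=W RR=S


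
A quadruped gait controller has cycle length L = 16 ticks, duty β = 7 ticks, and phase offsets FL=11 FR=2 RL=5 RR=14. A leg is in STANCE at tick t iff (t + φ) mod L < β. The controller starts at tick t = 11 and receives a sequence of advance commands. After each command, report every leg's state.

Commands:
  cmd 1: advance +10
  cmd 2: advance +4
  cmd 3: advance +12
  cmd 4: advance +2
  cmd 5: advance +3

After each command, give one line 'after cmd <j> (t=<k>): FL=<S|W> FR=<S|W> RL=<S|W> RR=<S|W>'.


start t=11: FL=S FR=W RL=S RR=W
cmd 1: advance +10 → t=21, phase=(0,7,10,3) → FL=S FR=W RL=W RR=S
cmd 2: advance +4 → t=25, phase=(4,11,14,7) → FL=S FR=W RL=W RR=W
cmd 3: advance +12 → t=37, phase=(0,7,10,3) → FL=S FR=W RL=W RR=S
cmd 4: advance +2 → t=39, phase=(2,9,12,5) → FL=S FR=W RL=W RR=S
cmd 5: advance +3 → t=42, phase=(5,12,15,8) → FL=S FR=W RL=W RR=W

after cmd 1 (t=21): FL=S FR=W RL=W RR=S
after cmd 2 (t=25): FL=S FR=W RL=W RR=W
after cmd 3 (t=37): FL=S FR=W RL=W RR=S
after cmd 4 (t=39): FL=S FR=W RL=W RR=S
after cmd 5 (t=42): FL=S FR=W RL=W RR=W


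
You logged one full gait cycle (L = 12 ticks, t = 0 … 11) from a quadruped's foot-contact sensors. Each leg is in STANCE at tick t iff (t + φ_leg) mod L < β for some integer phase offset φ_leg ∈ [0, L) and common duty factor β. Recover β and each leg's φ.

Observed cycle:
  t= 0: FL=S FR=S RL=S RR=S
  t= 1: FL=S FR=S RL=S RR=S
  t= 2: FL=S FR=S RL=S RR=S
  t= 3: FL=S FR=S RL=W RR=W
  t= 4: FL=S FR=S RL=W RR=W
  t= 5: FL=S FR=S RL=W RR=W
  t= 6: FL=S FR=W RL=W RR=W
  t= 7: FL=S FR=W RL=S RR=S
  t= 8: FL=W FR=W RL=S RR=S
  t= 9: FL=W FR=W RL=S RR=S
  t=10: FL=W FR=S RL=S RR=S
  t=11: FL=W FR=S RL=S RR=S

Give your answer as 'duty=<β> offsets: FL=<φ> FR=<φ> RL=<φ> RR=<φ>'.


duty=8 offsets: FL=0 FR=2 RL=5 RR=5

duty β = stance ticks per leg = 8
FL: stance ticks = 8; W→S at t=0 → φ=0
FR: stance ticks = 8; W→S at t=10 → φ=2
RL: stance ticks = 8; W→S at t=7 → φ=5
RR: stance ticks = 8; W→S at t=7 → φ=5


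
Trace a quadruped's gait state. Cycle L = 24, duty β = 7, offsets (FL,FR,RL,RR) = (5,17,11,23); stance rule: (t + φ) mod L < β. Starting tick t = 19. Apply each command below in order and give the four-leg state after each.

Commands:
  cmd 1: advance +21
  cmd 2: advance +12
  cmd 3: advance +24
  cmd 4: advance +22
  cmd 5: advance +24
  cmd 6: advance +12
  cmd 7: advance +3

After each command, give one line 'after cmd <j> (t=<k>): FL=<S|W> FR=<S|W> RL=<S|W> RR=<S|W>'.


start t=19: FL=S FR=W RL=S RR=W
cmd 1: advance +21 → t=40, phase=(21,9,3,15) → FL=W FR=W RL=S RR=W
cmd 2: advance +12 → t=52, phase=(9,21,15,3) → FL=W FR=W RL=W RR=S
cmd 3: advance +24 → t=76, phase=(9,21,15,3) → FL=W FR=W RL=W RR=S
cmd 4: advance +22 → t=98, phase=(7,19,13,1) → FL=W FR=W RL=W RR=S
cmd 5: advance +24 → t=122, phase=(7,19,13,1) → FL=W FR=W RL=W RR=S
cmd 6: advance +12 → t=134, phase=(19,7,1,13) → FL=W FR=W RL=S RR=W
cmd 7: advance +3 → t=137, phase=(22,10,4,16) → FL=W FR=W RL=S RR=W

after cmd 1 (t=40): FL=W FR=W RL=S RR=W
after cmd 2 (t=52): FL=W FR=W RL=W RR=S
after cmd 3 (t=76): FL=W FR=W RL=W RR=S
after cmd 4 (t=98): FL=W FR=W RL=W RR=S
after cmd 5 (t=122): FL=W FR=W RL=W RR=S
after cmd 6 (t=134): FL=W FR=W RL=S RR=W
after cmd 7 (t=137): FL=W FR=W RL=S RR=W
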